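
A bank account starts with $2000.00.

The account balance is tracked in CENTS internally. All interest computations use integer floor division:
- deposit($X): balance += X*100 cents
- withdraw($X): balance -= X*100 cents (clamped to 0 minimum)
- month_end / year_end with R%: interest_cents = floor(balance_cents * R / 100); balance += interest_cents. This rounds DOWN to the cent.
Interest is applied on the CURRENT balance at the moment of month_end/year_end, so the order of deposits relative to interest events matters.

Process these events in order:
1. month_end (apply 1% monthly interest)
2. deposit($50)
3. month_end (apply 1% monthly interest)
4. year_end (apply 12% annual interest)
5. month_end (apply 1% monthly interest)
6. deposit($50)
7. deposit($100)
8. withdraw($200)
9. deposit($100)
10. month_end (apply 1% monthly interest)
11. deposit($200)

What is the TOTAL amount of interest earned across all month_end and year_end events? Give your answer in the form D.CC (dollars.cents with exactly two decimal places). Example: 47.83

Answer: 339.13

Derivation:
After 1 (month_end (apply 1% monthly interest)): balance=$2020.00 total_interest=$20.00
After 2 (deposit($50)): balance=$2070.00 total_interest=$20.00
After 3 (month_end (apply 1% monthly interest)): balance=$2090.70 total_interest=$40.70
After 4 (year_end (apply 12% annual interest)): balance=$2341.58 total_interest=$291.58
After 5 (month_end (apply 1% monthly interest)): balance=$2364.99 total_interest=$314.99
After 6 (deposit($50)): balance=$2414.99 total_interest=$314.99
After 7 (deposit($100)): balance=$2514.99 total_interest=$314.99
After 8 (withdraw($200)): balance=$2314.99 total_interest=$314.99
After 9 (deposit($100)): balance=$2414.99 total_interest=$314.99
After 10 (month_end (apply 1% monthly interest)): balance=$2439.13 total_interest=$339.13
After 11 (deposit($200)): balance=$2639.13 total_interest=$339.13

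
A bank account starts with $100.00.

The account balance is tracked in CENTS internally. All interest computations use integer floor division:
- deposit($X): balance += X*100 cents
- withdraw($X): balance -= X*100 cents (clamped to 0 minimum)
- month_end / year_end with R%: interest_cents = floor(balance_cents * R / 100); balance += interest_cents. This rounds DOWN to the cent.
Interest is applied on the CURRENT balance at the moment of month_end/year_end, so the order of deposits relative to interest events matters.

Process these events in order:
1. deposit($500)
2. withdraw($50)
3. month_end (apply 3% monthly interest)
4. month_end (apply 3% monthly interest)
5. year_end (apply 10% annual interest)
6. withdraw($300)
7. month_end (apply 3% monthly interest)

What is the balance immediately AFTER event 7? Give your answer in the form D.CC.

After 1 (deposit($500)): balance=$600.00 total_interest=$0.00
After 2 (withdraw($50)): balance=$550.00 total_interest=$0.00
After 3 (month_end (apply 3% monthly interest)): balance=$566.50 total_interest=$16.50
After 4 (month_end (apply 3% monthly interest)): balance=$583.49 total_interest=$33.49
After 5 (year_end (apply 10% annual interest)): balance=$641.83 total_interest=$91.83
After 6 (withdraw($300)): balance=$341.83 total_interest=$91.83
After 7 (month_end (apply 3% monthly interest)): balance=$352.08 total_interest=$102.08

Answer: 352.08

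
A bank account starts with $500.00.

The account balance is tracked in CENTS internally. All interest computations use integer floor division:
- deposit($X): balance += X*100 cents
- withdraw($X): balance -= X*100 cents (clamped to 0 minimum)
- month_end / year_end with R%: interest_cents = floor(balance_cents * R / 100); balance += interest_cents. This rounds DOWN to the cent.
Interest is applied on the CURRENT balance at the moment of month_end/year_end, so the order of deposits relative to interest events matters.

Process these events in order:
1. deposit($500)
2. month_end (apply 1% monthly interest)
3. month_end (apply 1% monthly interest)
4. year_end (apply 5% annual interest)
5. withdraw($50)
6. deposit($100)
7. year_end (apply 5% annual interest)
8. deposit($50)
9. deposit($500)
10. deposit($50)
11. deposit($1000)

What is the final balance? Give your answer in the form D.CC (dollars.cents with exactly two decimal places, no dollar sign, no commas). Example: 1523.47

After 1 (deposit($500)): balance=$1000.00 total_interest=$0.00
After 2 (month_end (apply 1% monthly interest)): balance=$1010.00 total_interest=$10.00
After 3 (month_end (apply 1% monthly interest)): balance=$1020.10 total_interest=$20.10
After 4 (year_end (apply 5% annual interest)): balance=$1071.10 total_interest=$71.10
After 5 (withdraw($50)): balance=$1021.10 total_interest=$71.10
After 6 (deposit($100)): balance=$1121.10 total_interest=$71.10
After 7 (year_end (apply 5% annual interest)): balance=$1177.15 total_interest=$127.15
After 8 (deposit($50)): balance=$1227.15 total_interest=$127.15
After 9 (deposit($500)): balance=$1727.15 total_interest=$127.15
After 10 (deposit($50)): balance=$1777.15 total_interest=$127.15
After 11 (deposit($1000)): balance=$2777.15 total_interest=$127.15

Answer: 2777.15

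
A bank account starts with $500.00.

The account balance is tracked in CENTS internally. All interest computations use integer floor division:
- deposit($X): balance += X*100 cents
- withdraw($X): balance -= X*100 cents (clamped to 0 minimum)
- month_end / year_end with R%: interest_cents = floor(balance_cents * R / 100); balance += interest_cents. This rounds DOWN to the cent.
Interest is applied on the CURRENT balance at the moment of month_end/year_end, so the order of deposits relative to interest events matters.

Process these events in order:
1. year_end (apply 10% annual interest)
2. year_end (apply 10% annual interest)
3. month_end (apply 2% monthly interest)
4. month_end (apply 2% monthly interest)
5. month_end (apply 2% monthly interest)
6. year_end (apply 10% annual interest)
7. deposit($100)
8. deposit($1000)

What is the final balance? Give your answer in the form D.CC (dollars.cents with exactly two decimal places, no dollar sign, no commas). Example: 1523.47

After 1 (year_end (apply 10% annual interest)): balance=$550.00 total_interest=$50.00
After 2 (year_end (apply 10% annual interest)): balance=$605.00 total_interest=$105.00
After 3 (month_end (apply 2% monthly interest)): balance=$617.10 total_interest=$117.10
After 4 (month_end (apply 2% monthly interest)): balance=$629.44 total_interest=$129.44
After 5 (month_end (apply 2% monthly interest)): balance=$642.02 total_interest=$142.02
After 6 (year_end (apply 10% annual interest)): balance=$706.22 total_interest=$206.22
After 7 (deposit($100)): balance=$806.22 total_interest=$206.22
After 8 (deposit($1000)): balance=$1806.22 total_interest=$206.22

Answer: 1806.22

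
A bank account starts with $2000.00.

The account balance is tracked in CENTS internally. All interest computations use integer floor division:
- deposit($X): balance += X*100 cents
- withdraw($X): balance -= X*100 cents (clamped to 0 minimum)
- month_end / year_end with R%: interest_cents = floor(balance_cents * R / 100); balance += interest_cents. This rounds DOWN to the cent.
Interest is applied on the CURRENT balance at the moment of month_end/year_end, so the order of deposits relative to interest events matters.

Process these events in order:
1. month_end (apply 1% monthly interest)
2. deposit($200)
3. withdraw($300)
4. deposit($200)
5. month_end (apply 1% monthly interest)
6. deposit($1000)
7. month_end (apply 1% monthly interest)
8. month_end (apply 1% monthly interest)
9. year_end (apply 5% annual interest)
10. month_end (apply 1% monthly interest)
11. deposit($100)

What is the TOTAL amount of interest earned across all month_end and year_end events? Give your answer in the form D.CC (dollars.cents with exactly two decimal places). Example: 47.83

After 1 (month_end (apply 1% monthly interest)): balance=$2020.00 total_interest=$20.00
After 2 (deposit($200)): balance=$2220.00 total_interest=$20.00
After 3 (withdraw($300)): balance=$1920.00 total_interest=$20.00
After 4 (deposit($200)): balance=$2120.00 total_interest=$20.00
After 5 (month_end (apply 1% monthly interest)): balance=$2141.20 total_interest=$41.20
After 6 (deposit($1000)): balance=$3141.20 total_interest=$41.20
After 7 (month_end (apply 1% monthly interest)): balance=$3172.61 total_interest=$72.61
After 8 (month_end (apply 1% monthly interest)): balance=$3204.33 total_interest=$104.33
After 9 (year_end (apply 5% annual interest)): balance=$3364.54 total_interest=$264.54
After 10 (month_end (apply 1% monthly interest)): balance=$3398.18 total_interest=$298.18
After 11 (deposit($100)): balance=$3498.18 total_interest=$298.18

Answer: 298.18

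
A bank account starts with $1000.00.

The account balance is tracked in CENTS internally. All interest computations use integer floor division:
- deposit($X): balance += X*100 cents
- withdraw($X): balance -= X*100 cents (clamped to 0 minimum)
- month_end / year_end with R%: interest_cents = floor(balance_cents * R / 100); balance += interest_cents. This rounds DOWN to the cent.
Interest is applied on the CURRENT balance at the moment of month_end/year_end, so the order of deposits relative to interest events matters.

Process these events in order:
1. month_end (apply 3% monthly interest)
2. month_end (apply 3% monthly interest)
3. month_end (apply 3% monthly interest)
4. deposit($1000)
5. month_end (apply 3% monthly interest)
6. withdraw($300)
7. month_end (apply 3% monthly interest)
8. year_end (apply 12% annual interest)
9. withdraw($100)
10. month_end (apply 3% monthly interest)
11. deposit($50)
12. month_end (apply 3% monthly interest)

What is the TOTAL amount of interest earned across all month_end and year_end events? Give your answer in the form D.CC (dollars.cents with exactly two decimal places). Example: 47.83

After 1 (month_end (apply 3% monthly interest)): balance=$1030.00 total_interest=$30.00
After 2 (month_end (apply 3% monthly interest)): balance=$1060.90 total_interest=$60.90
After 3 (month_end (apply 3% monthly interest)): balance=$1092.72 total_interest=$92.72
After 4 (deposit($1000)): balance=$2092.72 total_interest=$92.72
After 5 (month_end (apply 3% monthly interest)): balance=$2155.50 total_interest=$155.50
After 6 (withdraw($300)): balance=$1855.50 total_interest=$155.50
After 7 (month_end (apply 3% monthly interest)): balance=$1911.16 total_interest=$211.16
After 8 (year_end (apply 12% annual interest)): balance=$2140.49 total_interest=$440.49
After 9 (withdraw($100)): balance=$2040.49 total_interest=$440.49
After 10 (month_end (apply 3% monthly interest)): balance=$2101.70 total_interest=$501.70
After 11 (deposit($50)): balance=$2151.70 total_interest=$501.70
After 12 (month_end (apply 3% monthly interest)): balance=$2216.25 total_interest=$566.25

Answer: 566.25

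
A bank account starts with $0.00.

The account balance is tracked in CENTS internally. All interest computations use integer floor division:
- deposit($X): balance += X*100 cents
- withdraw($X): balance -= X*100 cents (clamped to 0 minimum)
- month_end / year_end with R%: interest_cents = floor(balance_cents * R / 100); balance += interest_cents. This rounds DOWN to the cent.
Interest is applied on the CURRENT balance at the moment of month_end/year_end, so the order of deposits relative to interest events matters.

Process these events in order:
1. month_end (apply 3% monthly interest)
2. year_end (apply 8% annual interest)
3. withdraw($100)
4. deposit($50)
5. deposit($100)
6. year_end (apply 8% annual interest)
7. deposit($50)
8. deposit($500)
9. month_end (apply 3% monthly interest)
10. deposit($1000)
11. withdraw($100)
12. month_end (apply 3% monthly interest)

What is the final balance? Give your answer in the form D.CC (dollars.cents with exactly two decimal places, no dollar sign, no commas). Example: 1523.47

Answer: 1682.36

Derivation:
After 1 (month_end (apply 3% monthly interest)): balance=$0.00 total_interest=$0.00
After 2 (year_end (apply 8% annual interest)): balance=$0.00 total_interest=$0.00
After 3 (withdraw($100)): balance=$0.00 total_interest=$0.00
After 4 (deposit($50)): balance=$50.00 total_interest=$0.00
After 5 (deposit($100)): balance=$150.00 total_interest=$0.00
After 6 (year_end (apply 8% annual interest)): balance=$162.00 total_interest=$12.00
After 7 (deposit($50)): balance=$212.00 total_interest=$12.00
After 8 (deposit($500)): balance=$712.00 total_interest=$12.00
After 9 (month_end (apply 3% monthly interest)): balance=$733.36 total_interest=$33.36
After 10 (deposit($1000)): balance=$1733.36 total_interest=$33.36
After 11 (withdraw($100)): balance=$1633.36 total_interest=$33.36
After 12 (month_end (apply 3% monthly interest)): balance=$1682.36 total_interest=$82.36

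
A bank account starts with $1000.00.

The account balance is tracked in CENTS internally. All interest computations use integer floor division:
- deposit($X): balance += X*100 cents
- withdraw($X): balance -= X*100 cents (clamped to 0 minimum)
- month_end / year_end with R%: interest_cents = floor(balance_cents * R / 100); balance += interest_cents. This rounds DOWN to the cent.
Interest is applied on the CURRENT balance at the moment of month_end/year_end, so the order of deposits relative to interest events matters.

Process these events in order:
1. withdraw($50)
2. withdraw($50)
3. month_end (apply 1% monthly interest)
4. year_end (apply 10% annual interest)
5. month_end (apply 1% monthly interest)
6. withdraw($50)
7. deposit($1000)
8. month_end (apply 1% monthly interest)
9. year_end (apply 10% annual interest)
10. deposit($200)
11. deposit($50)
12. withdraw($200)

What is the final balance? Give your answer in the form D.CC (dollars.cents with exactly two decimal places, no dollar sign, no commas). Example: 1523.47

After 1 (withdraw($50)): balance=$950.00 total_interest=$0.00
After 2 (withdraw($50)): balance=$900.00 total_interest=$0.00
After 3 (month_end (apply 1% monthly interest)): balance=$909.00 total_interest=$9.00
After 4 (year_end (apply 10% annual interest)): balance=$999.90 total_interest=$99.90
After 5 (month_end (apply 1% monthly interest)): balance=$1009.89 total_interest=$109.89
After 6 (withdraw($50)): balance=$959.89 total_interest=$109.89
After 7 (deposit($1000)): balance=$1959.89 total_interest=$109.89
After 8 (month_end (apply 1% monthly interest)): balance=$1979.48 total_interest=$129.48
After 9 (year_end (apply 10% annual interest)): balance=$2177.42 total_interest=$327.42
After 10 (deposit($200)): balance=$2377.42 total_interest=$327.42
After 11 (deposit($50)): balance=$2427.42 total_interest=$327.42
After 12 (withdraw($200)): balance=$2227.42 total_interest=$327.42

Answer: 2227.42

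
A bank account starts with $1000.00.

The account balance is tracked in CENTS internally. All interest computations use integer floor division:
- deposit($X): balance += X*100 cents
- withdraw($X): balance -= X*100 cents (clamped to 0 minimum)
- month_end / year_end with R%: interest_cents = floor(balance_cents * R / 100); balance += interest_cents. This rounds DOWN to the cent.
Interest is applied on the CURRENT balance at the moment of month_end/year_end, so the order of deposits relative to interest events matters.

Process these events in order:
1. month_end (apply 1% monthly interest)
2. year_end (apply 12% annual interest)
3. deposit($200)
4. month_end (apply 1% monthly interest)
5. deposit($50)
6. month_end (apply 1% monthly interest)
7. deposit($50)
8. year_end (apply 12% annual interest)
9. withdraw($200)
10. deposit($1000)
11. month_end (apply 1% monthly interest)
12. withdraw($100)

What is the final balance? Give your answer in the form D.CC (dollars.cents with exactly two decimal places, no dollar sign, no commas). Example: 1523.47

Answer: 2357.79

Derivation:
After 1 (month_end (apply 1% monthly interest)): balance=$1010.00 total_interest=$10.00
After 2 (year_end (apply 12% annual interest)): balance=$1131.20 total_interest=$131.20
After 3 (deposit($200)): balance=$1331.20 total_interest=$131.20
After 4 (month_end (apply 1% monthly interest)): balance=$1344.51 total_interest=$144.51
After 5 (deposit($50)): balance=$1394.51 total_interest=$144.51
After 6 (month_end (apply 1% monthly interest)): balance=$1408.45 total_interest=$158.45
After 7 (deposit($50)): balance=$1458.45 total_interest=$158.45
After 8 (year_end (apply 12% annual interest)): balance=$1633.46 total_interest=$333.46
After 9 (withdraw($200)): balance=$1433.46 total_interest=$333.46
After 10 (deposit($1000)): balance=$2433.46 total_interest=$333.46
After 11 (month_end (apply 1% monthly interest)): balance=$2457.79 total_interest=$357.79
After 12 (withdraw($100)): balance=$2357.79 total_interest=$357.79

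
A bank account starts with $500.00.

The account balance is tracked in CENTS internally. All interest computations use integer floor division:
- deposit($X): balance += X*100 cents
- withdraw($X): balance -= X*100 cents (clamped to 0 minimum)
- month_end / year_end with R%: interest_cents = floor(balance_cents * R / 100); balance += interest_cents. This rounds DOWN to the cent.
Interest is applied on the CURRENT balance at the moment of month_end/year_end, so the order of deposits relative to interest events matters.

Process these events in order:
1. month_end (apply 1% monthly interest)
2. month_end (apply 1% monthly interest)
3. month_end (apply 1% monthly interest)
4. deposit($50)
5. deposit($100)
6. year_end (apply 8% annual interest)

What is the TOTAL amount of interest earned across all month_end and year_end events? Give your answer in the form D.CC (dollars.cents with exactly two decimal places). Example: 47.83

Answer: 68.36

Derivation:
After 1 (month_end (apply 1% monthly interest)): balance=$505.00 total_interest=$5.00
After 2 (month_end (apply 1% monthly interest)): balance=$510.05 total_interest=$10.05
After 3 (month_end (apply 1% monthly interest)): balance=$515.15 total_interest=$15.15
After 4 (deposit($50)): balance=$565.15 total_interest=$15.15
After 5 (deposit($100)): balance=$665.15 total_interest=$15.15
After 6 (year_end (apply 8% annual interest)): balance=$718.36 total_interest=$68.36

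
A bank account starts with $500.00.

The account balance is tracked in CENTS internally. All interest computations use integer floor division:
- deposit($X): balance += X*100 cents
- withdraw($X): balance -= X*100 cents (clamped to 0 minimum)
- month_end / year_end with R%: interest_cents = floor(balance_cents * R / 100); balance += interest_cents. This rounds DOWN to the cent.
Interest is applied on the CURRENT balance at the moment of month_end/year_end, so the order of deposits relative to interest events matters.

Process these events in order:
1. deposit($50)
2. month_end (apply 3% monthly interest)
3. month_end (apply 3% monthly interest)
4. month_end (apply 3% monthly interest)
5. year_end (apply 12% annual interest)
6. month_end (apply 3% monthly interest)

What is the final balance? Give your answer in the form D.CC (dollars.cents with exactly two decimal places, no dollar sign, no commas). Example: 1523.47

After 1 (deposit($50)): balance=$550.00 total_interest=$0.00
After 2 (month_end (apply 3% monthly interest)): balance=$566.50 total_interest=$16.50
After 3 (month_end (apply 3% monthly interest)): balance=$583.49 total_interest=$33.49
After 4 (month_end (apply 3% monthly interest)): balance=$600.99 total_interest=$50.99
After 5 (year_end (apply 12% annual interest)): balance=$673.10 total_interest=$123.10
After 6 (month_end (apply 3% monthly interest)): balance=$693.29 total_interest=$143.29

Answer: 693.29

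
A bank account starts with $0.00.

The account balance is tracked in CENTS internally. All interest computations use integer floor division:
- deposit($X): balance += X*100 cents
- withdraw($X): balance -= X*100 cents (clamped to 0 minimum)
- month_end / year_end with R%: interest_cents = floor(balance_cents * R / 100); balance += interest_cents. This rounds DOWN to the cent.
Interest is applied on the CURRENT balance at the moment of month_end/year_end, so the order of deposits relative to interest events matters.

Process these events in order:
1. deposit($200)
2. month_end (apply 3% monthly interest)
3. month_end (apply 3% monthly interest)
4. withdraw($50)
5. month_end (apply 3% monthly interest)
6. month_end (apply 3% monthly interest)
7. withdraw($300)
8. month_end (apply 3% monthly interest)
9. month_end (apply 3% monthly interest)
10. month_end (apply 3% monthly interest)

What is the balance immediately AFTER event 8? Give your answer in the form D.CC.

Answer: 0.00

Derivation:
After 1 (deposit($200)): balance=$200.00 total_interest=$0.00
After 2 (month_end (apply 3% monthly interest)): balance=$206.00 total_interest=$6.00
After 3 (month_end (apply 3% monthly interest)): balance=$212.18 total_interest=$12.18
After 4 (withdraw($50)): balance=$162.18 total_interest=$12.18
After 5 (month_end (apply 3% monthly interest)): balance=$167.04 total_interest=$17.04
After 6 (month_end (apply 3% monthly interest)): balance=$172.05 total_interest=$22.05
After 7 (withdraw($300)): balance=$0.00 total_interest=$22.05
After 8 (month_end (apply 3% monthly interest)): balance=$0.00 total_interest=$22.05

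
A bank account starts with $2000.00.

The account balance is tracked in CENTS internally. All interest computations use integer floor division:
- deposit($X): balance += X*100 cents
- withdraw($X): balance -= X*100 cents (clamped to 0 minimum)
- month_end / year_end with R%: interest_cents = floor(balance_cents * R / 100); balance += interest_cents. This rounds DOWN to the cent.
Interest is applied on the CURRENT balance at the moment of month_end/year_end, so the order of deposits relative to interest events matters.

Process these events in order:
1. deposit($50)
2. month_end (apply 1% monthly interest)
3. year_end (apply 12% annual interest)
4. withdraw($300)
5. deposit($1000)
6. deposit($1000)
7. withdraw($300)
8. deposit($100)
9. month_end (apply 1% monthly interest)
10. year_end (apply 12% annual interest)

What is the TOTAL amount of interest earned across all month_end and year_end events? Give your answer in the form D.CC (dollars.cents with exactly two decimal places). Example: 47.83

Answer: 769.99

Derivation:
After 1 (deposit($50)): balance=$2050.00 total_interest=$0.00
After 2 (month_end (apply 1% monthly interest)): balance=$2070.50 total_interest=$20.50
After 3 (year_end (apply 12% annual interest)): balance=$2318.96 total_interest=$268.96
After 4 (withdraw($300)): balance=$2018.96 total_interest=$268.96
After 5 (deposit($1000)): balance=$3018.96 total_interest=$268.96
After 6 (deposit($1000)): balance=$4018.96 total_interest=$268.96
After 7 (withdraw($300)): balance=$3718.96 total_interest=$268.96
After 8 (deposit($100)): balance=$3818.96 total_interest=$268.96
After 9 (month_end (apply 1% monthly interest)): balance=$3857.14 total_interest=$307.14
After 10 (year_end (apply 12% annual interest)): balance=$4319.99 total_interest=$769.99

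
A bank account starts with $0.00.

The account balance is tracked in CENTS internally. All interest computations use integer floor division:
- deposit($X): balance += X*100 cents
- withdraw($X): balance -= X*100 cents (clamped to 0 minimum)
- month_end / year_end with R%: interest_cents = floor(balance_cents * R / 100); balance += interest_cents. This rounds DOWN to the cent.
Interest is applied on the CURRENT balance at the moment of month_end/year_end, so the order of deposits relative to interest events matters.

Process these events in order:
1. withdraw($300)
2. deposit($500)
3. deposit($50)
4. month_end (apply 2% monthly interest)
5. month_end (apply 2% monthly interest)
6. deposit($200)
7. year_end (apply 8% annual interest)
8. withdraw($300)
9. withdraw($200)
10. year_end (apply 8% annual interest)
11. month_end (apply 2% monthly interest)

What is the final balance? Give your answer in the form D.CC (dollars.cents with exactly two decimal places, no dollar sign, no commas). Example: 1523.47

After 1 (withdraw($300)): balance=$0.00 total_interest=$0.00
After 2 (deposit($500)): balance=$500.00 total_interest=$0.00
After 3 (deposit($50)): balance=$550.00 total_interest=$0.00
After 4 (month_end (apply 2% monthly interest)): balance=$561.00 total_interest=$11.00
After 5 (month_end (apply 2% monthly interest)): balance=$572.22 total_interest=$22.22
After 6 (deposit($200)): balance=$772.22 total_interest=$22.22
After 7 (year_end (apply 8% annual interest)): balance=$833.99 total_interest=$83.99
After 8 (withdraw($300)): balance=$533.99 total_interest=$83.99
After 9 (withdraw($200)): balance=$333.99 total_interest=$83.99
After 10 (year_end (apply 8% annual interest)): balance=$360.70 total_interest=$110.70
After 11 (month_end (apply 2% monthly interest)): balance=$367.91 total_interest=$117.91

Answer: 367.91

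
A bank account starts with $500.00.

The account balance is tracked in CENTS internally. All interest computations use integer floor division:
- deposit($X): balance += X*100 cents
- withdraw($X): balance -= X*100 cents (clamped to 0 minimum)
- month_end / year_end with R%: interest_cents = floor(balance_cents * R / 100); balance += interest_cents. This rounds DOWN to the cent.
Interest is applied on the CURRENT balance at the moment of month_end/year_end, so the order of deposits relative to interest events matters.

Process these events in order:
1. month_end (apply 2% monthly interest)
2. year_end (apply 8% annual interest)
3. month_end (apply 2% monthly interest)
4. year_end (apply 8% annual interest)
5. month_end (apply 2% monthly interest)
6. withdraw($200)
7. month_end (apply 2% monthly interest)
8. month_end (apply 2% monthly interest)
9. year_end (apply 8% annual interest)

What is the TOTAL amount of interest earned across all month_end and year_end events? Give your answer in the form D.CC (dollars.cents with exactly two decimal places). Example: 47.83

Answer: 170.65

Derivation:
After 1 (month_end (apply 2% monthly interest)): balance=$510.00 total_interest=$10.00
After 2 (year_end (apply 8% annual interest)): balance=$550.80 total_interest=$50.80
After 3 (month_end (apply 2% monthly interest)): balance=$561.81 total_interest=$61.81
After 4 (year_end (apply 8% annual interest)): balance=$606.75 total_interest=$106.75
After 5 (month_end (apply 2% monthly interest)): balance=$618.88 total_interest=$118.88
After 6 (withdraw($200)): balance=$418.88 total_interest=$118.88
After 7 (month_end (apply 2% monthly interest)): balance=$427.25 total_interest=$127.25
After 8 (month_end (apply 2% monthly interest)): balance=$435.79 total_interest=$135.79
After 9 (year_end (apply 8% annual interest)): balance=$470.65 total_interest=$170.65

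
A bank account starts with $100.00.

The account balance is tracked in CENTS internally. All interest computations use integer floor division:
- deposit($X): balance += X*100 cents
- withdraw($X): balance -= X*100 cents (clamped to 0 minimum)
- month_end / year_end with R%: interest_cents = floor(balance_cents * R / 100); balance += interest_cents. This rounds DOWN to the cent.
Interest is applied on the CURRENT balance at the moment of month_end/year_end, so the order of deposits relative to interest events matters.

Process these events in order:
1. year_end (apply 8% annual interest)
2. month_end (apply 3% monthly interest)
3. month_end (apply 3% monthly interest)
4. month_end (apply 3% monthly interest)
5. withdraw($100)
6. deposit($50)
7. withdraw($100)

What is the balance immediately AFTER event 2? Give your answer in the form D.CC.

After 1 (year_end (apply 8% annual interest)): balance=$108.00 total_interest=$8.00
After 2 (month_end (apply 3% monthly interest)): balance=$111.24 total_interest=$11.24

Answer: 111.24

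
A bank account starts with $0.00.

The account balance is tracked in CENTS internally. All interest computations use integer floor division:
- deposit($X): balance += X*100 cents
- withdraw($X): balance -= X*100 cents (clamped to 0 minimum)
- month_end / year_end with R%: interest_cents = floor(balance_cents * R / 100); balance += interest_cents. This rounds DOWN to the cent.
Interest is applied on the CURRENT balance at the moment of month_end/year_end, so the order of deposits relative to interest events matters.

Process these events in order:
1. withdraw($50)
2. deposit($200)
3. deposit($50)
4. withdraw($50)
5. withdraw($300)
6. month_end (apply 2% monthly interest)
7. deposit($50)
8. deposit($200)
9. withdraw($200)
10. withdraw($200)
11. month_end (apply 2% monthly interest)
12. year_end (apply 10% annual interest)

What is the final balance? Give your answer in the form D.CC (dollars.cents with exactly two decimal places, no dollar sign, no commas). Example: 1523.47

Answer: 0.00

Derivation:
After 1 (withdraw($50)): balance=$0.00 total_interest=$0.00
After 2 (deposit($200)): balance=$200.00 total_interest=$0.00
After 3 (deposit($50)): balance=$250.00 total_interest=$0.00
After 4 (withdraw($50)): balance=$200.00 total_interest=$0.00
After 5 (withdraw($300)): balance=$0.00 total_interest=$0.00
After 6 (month_end (apply 2% monthly interest)): balance=$0.00 total_interest=$0.00
After 7 (deposit($50)): balance=$50.00 total_interest=$0.00
After 8 (deposit($200)): balance=$250.00 total_interest=$0.00
After 9 (withdraw($200)): balance=$50.00 total_interest=$0.00
After 10 (withdraw($200)): balance=$0.00 total_interest=$0.00
After 11 (month_end (apply 2% monthly interest)): balance=$0.00 total_interest=$0.00
After 12 (year_end (apply 10% annual interest)): balance=$0.00 total_interest=$0.00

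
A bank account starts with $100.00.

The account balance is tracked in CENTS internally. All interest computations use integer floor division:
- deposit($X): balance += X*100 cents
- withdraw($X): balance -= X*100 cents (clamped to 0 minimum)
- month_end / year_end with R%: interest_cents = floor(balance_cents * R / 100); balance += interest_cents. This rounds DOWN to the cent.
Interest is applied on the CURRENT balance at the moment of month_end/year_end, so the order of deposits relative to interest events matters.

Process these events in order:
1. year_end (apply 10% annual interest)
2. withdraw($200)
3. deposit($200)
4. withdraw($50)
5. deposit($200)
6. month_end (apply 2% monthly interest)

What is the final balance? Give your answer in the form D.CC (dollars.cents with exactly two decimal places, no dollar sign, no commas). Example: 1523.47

Answer: 357.00

Derivation:
After 1 (year_end (apply 10% annual interest)): balance=$110.00 total_interest=$10.00
After 2 (withdraw($200)): balance=$0.00 total_interest=$10.00
After 3 (deposit($200)): balance=$200.00 total_interest=$10.00
After 4 (withdraw($50)): balance=$150.00 total_interest=$10.00
After 5 (deposit($200)): balance=$350.00 total_interest=$10.00
After 6 (month_end (apply 2% monthly interest)): balance=$357.00 total_interest=$17.00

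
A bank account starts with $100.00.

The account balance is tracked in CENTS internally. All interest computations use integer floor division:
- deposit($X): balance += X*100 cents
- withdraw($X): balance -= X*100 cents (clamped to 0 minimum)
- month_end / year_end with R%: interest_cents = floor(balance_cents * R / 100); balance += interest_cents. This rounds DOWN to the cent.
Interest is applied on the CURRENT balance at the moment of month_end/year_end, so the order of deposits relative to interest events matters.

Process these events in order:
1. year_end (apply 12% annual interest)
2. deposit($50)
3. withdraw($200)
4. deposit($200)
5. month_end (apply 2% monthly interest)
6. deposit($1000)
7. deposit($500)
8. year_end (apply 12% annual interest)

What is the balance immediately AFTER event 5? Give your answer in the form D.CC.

After 1 (year_end (apply 12% annual interest)): balance=$112.00 total_interest=$12.00
After 2 (deposit($50)): balance=$162.00 total_interest=$12.00
After 3 (withdraw($200)): balance=$0.00 total_interest=$12.00
After 4 (deposit($200)): balance=$200.00 total_interest=$12.00
After 5 (month_end (apply 2% monthly interest)): balance=$204.00 total_interest=$16.00

Answer: 204.00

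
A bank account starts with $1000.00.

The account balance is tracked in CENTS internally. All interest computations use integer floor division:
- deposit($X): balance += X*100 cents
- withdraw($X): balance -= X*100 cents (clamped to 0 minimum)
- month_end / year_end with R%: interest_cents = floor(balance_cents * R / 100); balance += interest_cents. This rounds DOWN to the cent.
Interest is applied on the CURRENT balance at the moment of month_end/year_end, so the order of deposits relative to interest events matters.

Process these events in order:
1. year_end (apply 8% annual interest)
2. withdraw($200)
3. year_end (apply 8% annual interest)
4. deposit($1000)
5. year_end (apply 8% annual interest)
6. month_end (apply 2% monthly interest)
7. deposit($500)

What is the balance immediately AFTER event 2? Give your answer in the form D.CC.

Answer: 880.00

Derivation:
After 1 (year_end (apply 8% annual interest)): balance=$1080.00 total_interest=$80.00
After 2 (withdraw($200)): balance=$880.00 total_interest=$80.00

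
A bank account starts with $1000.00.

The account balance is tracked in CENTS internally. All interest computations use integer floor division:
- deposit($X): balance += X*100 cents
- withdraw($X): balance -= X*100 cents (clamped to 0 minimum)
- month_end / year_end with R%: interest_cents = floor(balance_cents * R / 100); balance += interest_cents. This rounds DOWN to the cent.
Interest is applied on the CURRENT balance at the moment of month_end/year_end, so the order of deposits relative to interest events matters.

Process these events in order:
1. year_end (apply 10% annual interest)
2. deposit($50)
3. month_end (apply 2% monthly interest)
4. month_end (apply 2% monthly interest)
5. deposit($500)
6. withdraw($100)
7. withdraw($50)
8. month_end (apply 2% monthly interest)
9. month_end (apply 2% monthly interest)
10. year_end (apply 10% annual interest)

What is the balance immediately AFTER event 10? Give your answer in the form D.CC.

Answer: 1769.81

Derivation:
After 1 (year_end (apply 10% annual interest)): balance=$1100.00 total_interest=$100.00
After 2 (deposit($50)): balance=$1150.00 total_interest=$100.00
After 3 (month_end (apply 2% monthly interest)): balance=$1173.00 total_interest=$123.00
After 4 (month_end (apply 2% monthly interest)): balance=$1196.46 total_interest=$146.46
After 5 (deposit($500)): balance=$1696.46 total_interest=$146.46
After 6 (withdraw($100)): balance=$1596.46 total_interest=$146.46
After 7 (withdraw($50)): balance=$1546.46 total_interest=$146.46
After 8 (month_end (apply 2% monthly interest)): balance=$1577.38 total_interest=$177.38
After 9 (month_end (apply 2% monthly interest)): balance=$1608.92 total_interest=$208.92
After 10 (year_end (apply 10% annual interest)): balance=$1769.81 total_interest=$369.81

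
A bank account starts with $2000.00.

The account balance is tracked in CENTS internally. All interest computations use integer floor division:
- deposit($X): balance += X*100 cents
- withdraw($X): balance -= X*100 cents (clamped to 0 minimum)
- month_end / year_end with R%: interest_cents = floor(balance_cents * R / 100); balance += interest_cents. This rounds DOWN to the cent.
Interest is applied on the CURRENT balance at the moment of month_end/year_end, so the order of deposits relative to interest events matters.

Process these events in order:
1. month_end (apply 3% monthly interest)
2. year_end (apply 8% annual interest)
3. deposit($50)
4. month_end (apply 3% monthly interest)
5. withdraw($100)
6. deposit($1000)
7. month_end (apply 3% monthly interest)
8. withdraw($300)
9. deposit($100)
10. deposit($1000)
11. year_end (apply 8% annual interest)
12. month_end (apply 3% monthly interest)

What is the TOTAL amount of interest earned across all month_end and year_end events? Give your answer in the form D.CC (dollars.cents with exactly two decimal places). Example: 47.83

After 1 (month_end (apply 3% monthly interest)): balance=$2060.00 total_interest=$60.00
After 2 (year_end (apply 8% annual interest)): balance=$2224.80 total_interest=$224.80
After 3 (deposit($50)): balance=$2274.80 total_interest=$224.80
After 4 (month_end (apply 3% monthly interest)): balance=$2343.04 total_interest=$293.04
After 5 (withdraw($100)): balance=$2243.04 total_interest=$293.04
After 6 (deposit($1000)): balance=$3243.04 total_interest=$293.04
After 7 (month_end (apply 3% monthly interest)): balance=$3340.33 total_interest=$390.33
After 8 (withdraw($300)): balance=$3040.33 total_interest=$390.33
After 9 (deposit($100)): balance=$3140.33 total_interest=$390.33
After 10 (deposit($1000)): balance=$4140.33 total_interest=$390.33
After 11 (year_end (apply 8% annual interest)): balance=$4471.55 total_interest=$721.55
After 12 (month_end (apply 3% monthly interest)): balance=$4605.69 total_interest=$855.69

Answer: 855.69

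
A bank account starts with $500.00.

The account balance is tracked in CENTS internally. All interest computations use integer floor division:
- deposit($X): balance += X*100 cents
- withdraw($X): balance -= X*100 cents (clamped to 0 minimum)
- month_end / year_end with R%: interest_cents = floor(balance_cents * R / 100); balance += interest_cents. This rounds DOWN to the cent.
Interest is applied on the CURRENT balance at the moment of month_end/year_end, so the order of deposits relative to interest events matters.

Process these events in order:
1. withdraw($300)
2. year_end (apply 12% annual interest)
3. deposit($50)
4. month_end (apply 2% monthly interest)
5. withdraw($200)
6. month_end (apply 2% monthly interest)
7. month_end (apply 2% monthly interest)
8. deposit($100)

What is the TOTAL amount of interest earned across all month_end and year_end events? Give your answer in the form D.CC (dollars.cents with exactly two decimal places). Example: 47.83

After 1 (withdraw($300)): balance=$200.00 total_interest=$0.00
After 2 (year_end (apply 12% annual interest)): balance=$224.00 total_interest=$24.00
After 3 (deposit($50)): balance=$274.00 total_interest=$24.00
After 4 (month_end (apply 2% monthly interest)): balance=$279.48 total_interest=$29.48
After 5 (withdraw($200)): balance=$79.48 total_interest=$29.48
After 6 (month_end (apply 2% monthly interest)): balance=$81.06 total_interest=$31.06
After 7 (month_end (apply 2% monthly interest)): balance=$82.68 total_interest=$32.68
After 8 (deposit($100)): balance=$182.68 total_interest=$32.68

Answer: 32.68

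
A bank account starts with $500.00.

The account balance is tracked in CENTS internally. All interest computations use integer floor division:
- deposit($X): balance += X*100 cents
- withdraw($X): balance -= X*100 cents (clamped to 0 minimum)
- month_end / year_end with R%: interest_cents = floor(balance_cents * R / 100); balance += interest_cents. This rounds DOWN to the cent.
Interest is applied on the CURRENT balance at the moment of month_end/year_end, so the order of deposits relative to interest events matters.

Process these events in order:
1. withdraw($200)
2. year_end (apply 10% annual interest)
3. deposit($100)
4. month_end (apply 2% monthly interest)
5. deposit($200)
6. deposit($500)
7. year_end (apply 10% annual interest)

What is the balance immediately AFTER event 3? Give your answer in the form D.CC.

After 1 (withdraw($200)): balance=$300.00 total_interest=$0.00
After 2 (year_end (apply 10% annual interest)): balance=$330.00 total_interest=$30.00
After 3 (deposit($100)): balance=$430.00 total_interest=$30.00

Answer: 430.00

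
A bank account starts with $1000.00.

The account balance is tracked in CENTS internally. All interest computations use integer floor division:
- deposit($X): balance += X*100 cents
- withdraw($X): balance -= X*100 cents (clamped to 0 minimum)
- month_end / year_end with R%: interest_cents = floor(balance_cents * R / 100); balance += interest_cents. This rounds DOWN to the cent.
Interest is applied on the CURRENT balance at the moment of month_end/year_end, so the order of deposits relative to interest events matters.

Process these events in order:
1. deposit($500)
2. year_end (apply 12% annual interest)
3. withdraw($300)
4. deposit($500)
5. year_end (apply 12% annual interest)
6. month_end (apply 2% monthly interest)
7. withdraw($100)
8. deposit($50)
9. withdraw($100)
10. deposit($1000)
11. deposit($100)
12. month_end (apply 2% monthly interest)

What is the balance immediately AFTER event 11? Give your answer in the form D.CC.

After 1 (deposit($500)): balance=$1500.00 total_interest=$0.00
After 2 (year_end (apply 12% annual interest)): balance=$1680.00 total_interest=$180.00
After 3 (withdraw($300)): balance=$1380.00 total_interest=$180.00
After 4 (deposit($500)): balance=$1880.00 total_interest=$180.00
After 5 (year_end (apply 12% annual interest)): balance=$2105.60 total_interest=$405.60
After 6 (month_end (apply 2% monthly interest)): balance=$2147.71 total_interest=$447.71
After 7 (withdraw($100)): balance=$2047.71 total_interest=$447.71
After 8 (deposit($50)): balance=$2097.71 total_interest=$447.71
After 9 (withdraw($100)): balance=$1997.71 total_interest=$447.71
After 10 (deposit($1000)): balance=$2997.71 total_interest=$447.71
After 11 (deposit($100)): balance=$3097.71 total_interest=$447.71

Answer: 3097.71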